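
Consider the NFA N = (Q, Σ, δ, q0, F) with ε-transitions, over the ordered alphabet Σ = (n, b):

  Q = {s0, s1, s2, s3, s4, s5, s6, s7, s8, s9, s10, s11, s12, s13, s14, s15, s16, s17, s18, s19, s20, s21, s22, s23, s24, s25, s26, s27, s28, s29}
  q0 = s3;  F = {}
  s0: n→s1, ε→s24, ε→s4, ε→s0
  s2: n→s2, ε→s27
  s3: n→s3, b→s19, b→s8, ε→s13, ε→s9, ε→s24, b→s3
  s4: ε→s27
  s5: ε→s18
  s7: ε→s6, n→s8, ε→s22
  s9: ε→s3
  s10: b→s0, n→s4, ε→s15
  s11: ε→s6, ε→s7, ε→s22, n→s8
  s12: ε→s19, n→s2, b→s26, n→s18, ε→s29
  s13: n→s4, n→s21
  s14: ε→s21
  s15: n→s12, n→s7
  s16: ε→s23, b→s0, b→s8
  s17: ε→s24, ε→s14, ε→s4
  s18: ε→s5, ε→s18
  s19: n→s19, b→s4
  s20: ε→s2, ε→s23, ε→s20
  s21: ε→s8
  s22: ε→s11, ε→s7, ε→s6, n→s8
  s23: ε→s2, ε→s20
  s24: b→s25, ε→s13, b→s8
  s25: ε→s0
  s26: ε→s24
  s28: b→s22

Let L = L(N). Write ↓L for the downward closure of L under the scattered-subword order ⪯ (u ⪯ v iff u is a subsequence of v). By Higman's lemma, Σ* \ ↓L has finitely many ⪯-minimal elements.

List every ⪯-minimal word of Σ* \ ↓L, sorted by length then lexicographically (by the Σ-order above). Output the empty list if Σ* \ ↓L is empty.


|Q|=30, |F|=0, |δ|=62 (37 ε).
min D↑ (1 st, q0=0, F={0}): 0:n→0,b→0 [Hopcroft].
ε ∈ L(D↑) ⇒ ↓L = ∅.

min(Σ*\↓L) = [ε].


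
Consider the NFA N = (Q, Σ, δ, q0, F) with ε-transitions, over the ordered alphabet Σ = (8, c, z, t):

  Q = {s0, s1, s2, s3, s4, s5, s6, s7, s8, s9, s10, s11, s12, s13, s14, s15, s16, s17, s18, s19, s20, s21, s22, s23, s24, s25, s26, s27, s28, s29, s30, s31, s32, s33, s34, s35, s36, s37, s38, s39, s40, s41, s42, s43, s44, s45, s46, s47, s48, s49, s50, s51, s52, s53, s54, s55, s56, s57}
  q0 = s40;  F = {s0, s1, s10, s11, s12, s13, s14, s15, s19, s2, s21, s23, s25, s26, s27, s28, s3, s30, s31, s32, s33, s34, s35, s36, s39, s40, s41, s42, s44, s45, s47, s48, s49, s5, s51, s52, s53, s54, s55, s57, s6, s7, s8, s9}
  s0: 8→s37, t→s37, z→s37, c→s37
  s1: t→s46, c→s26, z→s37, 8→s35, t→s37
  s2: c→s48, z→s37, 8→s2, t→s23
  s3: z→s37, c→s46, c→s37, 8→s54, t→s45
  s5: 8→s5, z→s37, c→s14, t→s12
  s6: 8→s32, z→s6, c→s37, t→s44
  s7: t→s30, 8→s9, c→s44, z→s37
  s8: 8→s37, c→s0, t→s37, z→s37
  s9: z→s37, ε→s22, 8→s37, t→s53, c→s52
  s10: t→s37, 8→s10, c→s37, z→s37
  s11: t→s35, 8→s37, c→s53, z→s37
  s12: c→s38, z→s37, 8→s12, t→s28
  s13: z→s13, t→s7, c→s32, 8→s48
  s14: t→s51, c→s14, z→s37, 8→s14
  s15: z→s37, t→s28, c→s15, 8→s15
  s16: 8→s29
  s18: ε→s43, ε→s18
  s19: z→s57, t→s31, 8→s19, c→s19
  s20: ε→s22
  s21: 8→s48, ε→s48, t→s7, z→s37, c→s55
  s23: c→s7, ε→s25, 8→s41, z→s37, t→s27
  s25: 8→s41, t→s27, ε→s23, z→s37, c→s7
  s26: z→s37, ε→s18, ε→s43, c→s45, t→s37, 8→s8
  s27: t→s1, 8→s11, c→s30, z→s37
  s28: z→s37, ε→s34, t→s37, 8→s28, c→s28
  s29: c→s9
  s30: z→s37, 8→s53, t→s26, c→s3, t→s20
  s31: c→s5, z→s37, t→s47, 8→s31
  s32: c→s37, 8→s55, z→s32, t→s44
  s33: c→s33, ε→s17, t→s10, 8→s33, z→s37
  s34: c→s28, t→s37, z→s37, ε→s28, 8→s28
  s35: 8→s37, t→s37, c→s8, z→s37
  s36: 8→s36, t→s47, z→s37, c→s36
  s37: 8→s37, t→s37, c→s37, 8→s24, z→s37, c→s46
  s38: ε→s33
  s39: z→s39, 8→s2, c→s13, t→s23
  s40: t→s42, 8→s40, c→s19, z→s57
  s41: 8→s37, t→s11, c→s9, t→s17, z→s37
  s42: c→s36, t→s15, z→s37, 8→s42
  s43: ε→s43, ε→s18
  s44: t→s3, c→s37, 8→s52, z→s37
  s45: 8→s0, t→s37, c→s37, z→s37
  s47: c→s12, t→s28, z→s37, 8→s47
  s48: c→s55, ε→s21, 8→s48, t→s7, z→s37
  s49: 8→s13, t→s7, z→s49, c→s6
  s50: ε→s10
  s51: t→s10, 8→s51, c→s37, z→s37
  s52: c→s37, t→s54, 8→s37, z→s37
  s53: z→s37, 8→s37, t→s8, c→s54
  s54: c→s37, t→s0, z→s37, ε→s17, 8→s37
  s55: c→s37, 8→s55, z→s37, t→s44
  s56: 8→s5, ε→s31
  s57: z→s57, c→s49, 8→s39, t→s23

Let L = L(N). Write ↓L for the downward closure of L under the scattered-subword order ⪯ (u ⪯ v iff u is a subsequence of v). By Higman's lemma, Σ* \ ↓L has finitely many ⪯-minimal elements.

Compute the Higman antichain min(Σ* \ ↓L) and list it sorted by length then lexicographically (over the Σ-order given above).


|Q|=58, |F|=44, |δ|=208 (19 ε).
min D↑ (42 st, q0=0, F={9}): 0:8→0,c→1,z→2,t→3 1:8→1,c→1,z→2,t→4 2:8→5,c→6,z→2,t→7 3:8→3,c→8,z→9,t→10 4:8→4,c→11,z→9,t→12 5:8→13,c→14,z→5,t→7 6:8→14,c→15,z→6,t→16 7:8→17,c→16,z→9,t→18 8:8→8,c→8,z→9,t→12 9:8→9,c→9,z→9,t→9 10:8→10,c→10,z→9,t→19 11:8→11,c→20,z→9,t→21 12:8→12,c→21,z→9,t→19 13:8→13,c→22,z→9,t→7 14:8→22,c→23,z→14,t→16 15:8→23,c→9,z→15,t→24 16:8→25,c→24,z→9,t→26 17:8→9,c→25,z→9,t→27 18:8→27,c→26,z→9,t→28 19:8→19,c→19,z→9,t→9 20:8→20,c→20,z→9,t→29 21:8→21,c→30,z→9,t→19 22:8→22,c→31,z→9,t→16 23:8→31,c→9,z→23,t→24 24:8→32,c→9,z→9,t→33 25:8→9,c→32,z→9,t→34 26:8→34,c→33,z→9,t→35 27:8→9,c→34,z→9,t→36 28:8→36,c→35,z→9,t→9 29:8→29,c→9,z→9,t→37 30:8→30,c→30,z→9,t→37 31:8→31,c→9,z→9,t→24 32:8→9,c→9,z→9,t→38 33:8→38,c→9,z→9,t→39 34:8→9,c→38,z→9,t→40 35:8→40,c→39,z→9,t→9 36:8→9,c→40,z→9,t→9 37:8→37,c→9,z→9,t→9 38:8→9,c→9,z→9,t→41 39:8→41,c→9,z→9,t→9 40:8→9,c→41,z→9,t→9 41:8→9,c→9,z→9,t→9 (ε-aug+det+¬).
'tz': N↓-sim [53, 41, 3] end={s24,s37,s46} — reject; 2/2 single-dels accept.
'z88z': N↓-sim [53, 37, 34, 31, 3] end={s24,s37,s46} ∉↓L; 4/4 del acc.
'zccc': N↓-sim [53, 37, 27, 13, 3] end={s24,s37,s46} rej; 4/4 del acc.
'zt88': run [53, 37, 27, 14, 3] end={s24,s37,s46} — reject; 4/4 del acc.
'tttt': N↓-sim [53, 41, 29, 16, 3] end={s24,s37,s46} ∉↓L; 4/4 single-dels accept.
'ctcctc': run [53, 51, 38, 29, 17, 10, 3] end={s24,s37,s46} — reject; 6/6 del acc.
6 obstructions.

A = [tz, z88z, zccc, zt88, tttt, ctcctc].


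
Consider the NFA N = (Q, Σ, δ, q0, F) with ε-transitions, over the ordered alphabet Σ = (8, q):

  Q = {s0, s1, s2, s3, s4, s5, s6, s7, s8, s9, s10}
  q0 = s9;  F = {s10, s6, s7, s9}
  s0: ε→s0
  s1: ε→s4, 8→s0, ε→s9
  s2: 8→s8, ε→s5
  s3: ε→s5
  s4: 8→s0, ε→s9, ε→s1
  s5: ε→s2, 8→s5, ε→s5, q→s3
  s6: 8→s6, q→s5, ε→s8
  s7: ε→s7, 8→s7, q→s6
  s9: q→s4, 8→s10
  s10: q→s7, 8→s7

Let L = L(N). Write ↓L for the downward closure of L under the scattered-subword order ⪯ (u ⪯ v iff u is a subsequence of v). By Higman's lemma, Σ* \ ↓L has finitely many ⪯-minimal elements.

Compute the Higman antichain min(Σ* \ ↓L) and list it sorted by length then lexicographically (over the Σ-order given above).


|Q|=11, |F|=4, |δ|=24 (11 ε).
min D↑ (5 st, q0=0, F={4}): 0:8→1,q→0 1:8→2,q→2 2:8→2,q→3 3:8→3,q→4 4:8→4,q→4 [Hopcroft].
'88qq': run [11, 8, 6, 5, 4] end={s2,s3,s5,s8} — reject; 4/4 deletions ∈↓L.
'8qqq': run [11, 8, 6, 5, 4] end={s2,s3,s5,s8} — reject; 4/4 single-dels accept.
2 minimals (antichain).

min(Σ*\↓L) = [88qq, 8qqq].


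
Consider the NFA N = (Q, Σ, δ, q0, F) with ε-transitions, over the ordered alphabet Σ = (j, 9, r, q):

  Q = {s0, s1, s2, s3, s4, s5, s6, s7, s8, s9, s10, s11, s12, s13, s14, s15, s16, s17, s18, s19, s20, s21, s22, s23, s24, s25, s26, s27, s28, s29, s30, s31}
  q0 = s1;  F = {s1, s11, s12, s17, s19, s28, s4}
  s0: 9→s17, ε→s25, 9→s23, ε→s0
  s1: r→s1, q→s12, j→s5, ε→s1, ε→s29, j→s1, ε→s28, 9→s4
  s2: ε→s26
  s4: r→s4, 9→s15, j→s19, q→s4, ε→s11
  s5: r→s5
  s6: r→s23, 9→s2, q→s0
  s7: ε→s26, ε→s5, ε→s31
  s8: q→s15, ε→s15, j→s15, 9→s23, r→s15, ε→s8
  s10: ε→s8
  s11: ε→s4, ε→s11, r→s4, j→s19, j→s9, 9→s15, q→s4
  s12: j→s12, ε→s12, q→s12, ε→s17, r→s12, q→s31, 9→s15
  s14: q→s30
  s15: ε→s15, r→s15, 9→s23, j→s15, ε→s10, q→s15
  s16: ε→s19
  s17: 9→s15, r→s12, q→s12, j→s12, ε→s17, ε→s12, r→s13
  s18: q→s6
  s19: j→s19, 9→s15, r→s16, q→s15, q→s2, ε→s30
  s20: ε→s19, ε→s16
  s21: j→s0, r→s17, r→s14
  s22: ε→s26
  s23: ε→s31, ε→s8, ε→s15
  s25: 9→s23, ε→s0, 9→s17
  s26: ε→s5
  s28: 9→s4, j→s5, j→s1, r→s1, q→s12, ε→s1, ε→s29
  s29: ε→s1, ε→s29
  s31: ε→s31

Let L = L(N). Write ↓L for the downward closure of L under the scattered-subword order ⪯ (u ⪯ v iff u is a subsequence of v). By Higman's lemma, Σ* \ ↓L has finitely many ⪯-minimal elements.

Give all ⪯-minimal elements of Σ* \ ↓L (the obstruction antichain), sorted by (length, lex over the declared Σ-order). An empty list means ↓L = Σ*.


Antichain: [99, q9, 9jq].

|Q|=32, |F|=7, |δ|=91 (36 ε).
min D↑ (5 st, q0=0, F={4}): 0:j→0,9→1,r→0,q→2 1:j→3,9→4,r→1,q→1 2:j→2,9→4,r→2,q→2 3:j→3,9→4,r→3,q→4 4:j→4,9→4,r→4,q→4 (ε-aug+det+¬).
'99': N↓-sim [20, 14, 5] end={s10,s15,s23,s31,s8} ∉↓L; 2/2 del acc.
'q9': run [20, 17, 5] end={s10,s15,s23,s31,s8} ∉↓L; 2/2 deletions ∈↓L.
'9jq': run [20, 14, 12, 8] end={s10,s15,s2,s23,s26,s31,s5,s8} ∉↓L; 3/3 deletions ∈↓L.
3 minimals (antichain).


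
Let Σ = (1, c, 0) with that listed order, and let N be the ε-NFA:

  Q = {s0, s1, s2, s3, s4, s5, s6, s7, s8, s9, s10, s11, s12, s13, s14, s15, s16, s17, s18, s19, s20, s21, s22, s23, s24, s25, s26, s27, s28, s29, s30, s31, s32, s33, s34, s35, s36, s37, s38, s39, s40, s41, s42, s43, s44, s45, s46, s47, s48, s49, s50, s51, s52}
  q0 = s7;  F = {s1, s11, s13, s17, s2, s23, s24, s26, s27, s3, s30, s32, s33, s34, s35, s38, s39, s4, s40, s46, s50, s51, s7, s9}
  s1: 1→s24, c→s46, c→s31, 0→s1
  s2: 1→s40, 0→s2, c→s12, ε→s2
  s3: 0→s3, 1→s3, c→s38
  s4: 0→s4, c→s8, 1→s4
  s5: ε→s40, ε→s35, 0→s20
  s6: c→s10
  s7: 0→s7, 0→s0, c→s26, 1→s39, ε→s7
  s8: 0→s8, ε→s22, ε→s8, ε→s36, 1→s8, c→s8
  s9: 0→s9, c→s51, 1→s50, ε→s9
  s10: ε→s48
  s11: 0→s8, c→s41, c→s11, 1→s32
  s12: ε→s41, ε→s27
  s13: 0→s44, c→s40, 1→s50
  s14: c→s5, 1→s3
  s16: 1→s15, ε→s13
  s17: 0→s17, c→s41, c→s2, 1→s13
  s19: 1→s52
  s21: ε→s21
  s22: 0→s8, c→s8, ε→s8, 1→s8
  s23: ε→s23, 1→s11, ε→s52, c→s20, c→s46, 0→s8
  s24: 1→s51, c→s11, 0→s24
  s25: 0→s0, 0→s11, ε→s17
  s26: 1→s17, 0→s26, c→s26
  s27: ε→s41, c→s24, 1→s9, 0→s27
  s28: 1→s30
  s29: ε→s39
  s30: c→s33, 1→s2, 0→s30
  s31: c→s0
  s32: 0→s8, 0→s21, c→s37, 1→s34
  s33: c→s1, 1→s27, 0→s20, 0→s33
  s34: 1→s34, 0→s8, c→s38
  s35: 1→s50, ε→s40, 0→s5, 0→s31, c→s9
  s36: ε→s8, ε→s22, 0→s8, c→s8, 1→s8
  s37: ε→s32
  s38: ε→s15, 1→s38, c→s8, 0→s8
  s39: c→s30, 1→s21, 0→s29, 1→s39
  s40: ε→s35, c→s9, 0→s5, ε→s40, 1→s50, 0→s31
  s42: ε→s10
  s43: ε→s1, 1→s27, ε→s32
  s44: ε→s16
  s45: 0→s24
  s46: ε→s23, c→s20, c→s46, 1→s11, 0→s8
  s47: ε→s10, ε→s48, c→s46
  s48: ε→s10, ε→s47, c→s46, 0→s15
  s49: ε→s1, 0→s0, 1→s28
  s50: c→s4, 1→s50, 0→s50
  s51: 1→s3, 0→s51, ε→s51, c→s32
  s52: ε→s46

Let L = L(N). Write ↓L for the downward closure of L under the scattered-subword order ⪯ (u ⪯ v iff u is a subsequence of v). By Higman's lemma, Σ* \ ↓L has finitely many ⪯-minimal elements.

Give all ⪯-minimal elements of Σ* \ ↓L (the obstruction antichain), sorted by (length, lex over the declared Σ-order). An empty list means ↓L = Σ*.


Antichain: [1cccc0, c111cc].

|Q|=53, |F|=24, |δ|=147 (38 ε).
min D↑ (23 st, q0=0, F={18}): 0:1→1,c→2,0→0 1:1→1,c→3,0→1 2:1→4,c→2,0→2 3:1→5,c→6,0→3 4:1→7,c→5,0→4 5:1→8,c→9,0→5 6:1→9,c→10,0→6 7:1→11,c→8,0→7 8:1→11,c→12,0→8 9:1→12,c→13,0→9 10:1→13,c→14,0→10 11:1→11,c→15,0→11 12:1→11,c→16,0→12 13:1→16,c→17,0→13 14:1→17,c→14,0→18 15:1→15,c→18,0→15 16:1→19,c→20,0→16 17:1→20,c→17,0→18 18:1→18,c→18,0→18 19:1→19,c→21,0→19 20:1→22,c→20,0→18 21:1→21,c→18,0→18 22:1→22,c→21,0→18.
'1cccc0': run [40, 38, 32, 27, 22, 17, 4] end={s21,s22,s36,s8} rej; 6/6 del acc.
'c111cc': N↓-sim [40, 37, 30, 23, 9, 6, 3] end={s22,s36,s8} rej; 6/6 del acc.
2 words, ⪯-incomp.


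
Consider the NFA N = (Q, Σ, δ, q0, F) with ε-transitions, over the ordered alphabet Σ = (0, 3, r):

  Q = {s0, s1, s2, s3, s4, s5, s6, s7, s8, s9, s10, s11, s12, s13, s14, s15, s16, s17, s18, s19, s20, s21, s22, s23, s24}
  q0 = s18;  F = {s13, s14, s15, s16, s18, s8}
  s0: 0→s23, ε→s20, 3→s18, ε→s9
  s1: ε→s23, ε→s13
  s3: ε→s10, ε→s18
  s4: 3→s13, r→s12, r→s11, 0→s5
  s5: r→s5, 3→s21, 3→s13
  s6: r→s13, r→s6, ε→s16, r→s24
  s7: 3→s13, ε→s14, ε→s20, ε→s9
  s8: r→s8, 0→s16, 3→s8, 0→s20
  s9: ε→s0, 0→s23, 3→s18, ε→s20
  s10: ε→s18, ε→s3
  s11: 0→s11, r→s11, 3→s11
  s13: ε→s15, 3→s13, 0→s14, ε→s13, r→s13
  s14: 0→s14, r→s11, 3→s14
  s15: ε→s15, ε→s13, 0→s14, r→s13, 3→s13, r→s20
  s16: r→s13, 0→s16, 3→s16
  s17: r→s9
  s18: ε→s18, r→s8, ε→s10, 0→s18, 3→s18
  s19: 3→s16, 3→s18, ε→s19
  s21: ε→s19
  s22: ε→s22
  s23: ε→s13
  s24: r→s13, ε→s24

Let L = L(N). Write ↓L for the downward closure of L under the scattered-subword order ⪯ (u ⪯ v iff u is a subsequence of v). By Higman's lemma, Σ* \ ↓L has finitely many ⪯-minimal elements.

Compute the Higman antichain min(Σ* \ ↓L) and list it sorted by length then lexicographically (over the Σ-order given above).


min(Σ*\↓L) = [r0r0r].

|Q|=25, |F|=6, |δ|=67 (25 ε).
min D↑ (6 st, q0=0, F={5}): 0:0→0,3→0,r→1 1:0→2,3→1,r→1 2:0→2,3→2,r→3 3:0→4,3→3,r→3 4:0→4,3→4,r→5 5:0→5,3→5,r→5 (ε-aug+det+¬).
'r0r0r': N↓-sim [10, 7, 6, 5, 2, 1] end={s11} ∉↓L; 5/5 deletions ∈↓L.
1 words, ⪯-incomp.


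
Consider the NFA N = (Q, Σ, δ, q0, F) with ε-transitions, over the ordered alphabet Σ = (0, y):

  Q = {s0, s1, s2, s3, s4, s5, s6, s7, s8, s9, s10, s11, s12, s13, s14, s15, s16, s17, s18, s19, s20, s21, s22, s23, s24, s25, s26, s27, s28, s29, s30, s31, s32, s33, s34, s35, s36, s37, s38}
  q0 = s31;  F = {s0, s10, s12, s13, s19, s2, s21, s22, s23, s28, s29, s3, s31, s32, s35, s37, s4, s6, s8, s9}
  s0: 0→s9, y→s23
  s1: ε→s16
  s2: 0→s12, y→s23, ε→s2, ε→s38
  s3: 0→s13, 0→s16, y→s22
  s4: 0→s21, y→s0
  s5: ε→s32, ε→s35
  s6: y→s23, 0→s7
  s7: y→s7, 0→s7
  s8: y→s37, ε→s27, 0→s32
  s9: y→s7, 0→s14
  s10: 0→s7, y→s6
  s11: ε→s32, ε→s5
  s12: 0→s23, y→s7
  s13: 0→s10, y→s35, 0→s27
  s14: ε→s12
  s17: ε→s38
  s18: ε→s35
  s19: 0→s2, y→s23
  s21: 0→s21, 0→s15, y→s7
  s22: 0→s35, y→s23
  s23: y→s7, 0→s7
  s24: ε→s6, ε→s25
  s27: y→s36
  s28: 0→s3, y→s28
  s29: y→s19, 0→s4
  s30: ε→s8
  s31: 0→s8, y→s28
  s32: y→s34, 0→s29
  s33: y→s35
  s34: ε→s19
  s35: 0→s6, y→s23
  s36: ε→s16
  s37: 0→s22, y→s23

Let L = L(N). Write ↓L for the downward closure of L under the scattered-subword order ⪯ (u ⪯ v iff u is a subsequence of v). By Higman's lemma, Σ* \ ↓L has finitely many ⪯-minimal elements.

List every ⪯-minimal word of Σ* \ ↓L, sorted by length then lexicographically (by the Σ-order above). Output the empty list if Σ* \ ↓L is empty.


min(Σ*\↓L) = [0yy0, 0yyy, y0000, 00000y, 00y00y].

|Q|=39, |F|=20, |δ|=63 (16 ε).
min D↑ (21 st, q0=0, F={14}): 0:0→1,y→2 1:0→3,y→4 2:0→5,y→2 3:0→6,y→7 4:0→8,y→9 5:0→10,y→8 6:0→11,y→7 7:0→12,y→9 8:0→13,y→9 9:0→14,y→14 10:0→15,y→13 11:0→16,y→17 12:0→18,y→9 13:0→19,y→9 14:0→14,y→14 15:0→14,y→19 16:0→16,y→14 17:0→20,y→9 18:0→9,y→14 19:0→14,y→9 20:0→18,y→14 [Hopcroft].
'0yy0': |S_i|=[28, 26, 16, 2, 1] end={s7} rej; 4/4 del acc.
'0yyy': |S_i|=[28, 26, 16, 2, 1] end={s7} — reject; 4/4 deletions ∈↓L.
'y0000': run [28, 21, 16, 11, 7, 1] end={s7} ∉↓L; 5/5 deletions ∈↓L.
'00000y': N↓-sim [28, 26, 23, 19, 12, 7, 1] end={s7} rej; 6/6 deletions ∈↓L.
'00y00y': run [28, 26, 23, 14, 8, 4, 1] end={s7} — reject; 6/6 del acc.
5 obstructions.


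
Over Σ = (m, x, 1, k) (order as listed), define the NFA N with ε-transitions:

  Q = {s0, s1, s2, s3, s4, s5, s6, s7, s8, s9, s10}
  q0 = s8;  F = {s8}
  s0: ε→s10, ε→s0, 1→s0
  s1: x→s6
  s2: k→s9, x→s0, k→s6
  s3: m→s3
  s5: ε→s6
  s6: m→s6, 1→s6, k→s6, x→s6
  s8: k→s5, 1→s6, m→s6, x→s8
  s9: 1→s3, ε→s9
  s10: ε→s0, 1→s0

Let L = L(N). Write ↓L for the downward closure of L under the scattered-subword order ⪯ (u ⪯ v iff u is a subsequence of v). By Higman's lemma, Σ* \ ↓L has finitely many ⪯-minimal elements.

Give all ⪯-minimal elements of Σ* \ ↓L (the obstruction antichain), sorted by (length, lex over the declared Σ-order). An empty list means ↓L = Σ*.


Antichain: [m, 1, k].

|Q|=11, |F|=1, |δ|=21 (5 ε).
min D↑ (2 st, q0=0, F={1}): 0:m→1,x→0,1→1,k→1 1:m→1,x→1,1→1,k→1 [Hopcroft].
'm': |S_i|=[3, 1] end={s6} ∉↓L; 1/1 single-dels accept.
'1': N↓-sim [3, 1] end={s6} — reject; 1/1 del acc.
'k': N↓-sim [3, 2] end={s5,s6} ∉↓L; 1/1 deletions ∈↓L.
3 obstructions.


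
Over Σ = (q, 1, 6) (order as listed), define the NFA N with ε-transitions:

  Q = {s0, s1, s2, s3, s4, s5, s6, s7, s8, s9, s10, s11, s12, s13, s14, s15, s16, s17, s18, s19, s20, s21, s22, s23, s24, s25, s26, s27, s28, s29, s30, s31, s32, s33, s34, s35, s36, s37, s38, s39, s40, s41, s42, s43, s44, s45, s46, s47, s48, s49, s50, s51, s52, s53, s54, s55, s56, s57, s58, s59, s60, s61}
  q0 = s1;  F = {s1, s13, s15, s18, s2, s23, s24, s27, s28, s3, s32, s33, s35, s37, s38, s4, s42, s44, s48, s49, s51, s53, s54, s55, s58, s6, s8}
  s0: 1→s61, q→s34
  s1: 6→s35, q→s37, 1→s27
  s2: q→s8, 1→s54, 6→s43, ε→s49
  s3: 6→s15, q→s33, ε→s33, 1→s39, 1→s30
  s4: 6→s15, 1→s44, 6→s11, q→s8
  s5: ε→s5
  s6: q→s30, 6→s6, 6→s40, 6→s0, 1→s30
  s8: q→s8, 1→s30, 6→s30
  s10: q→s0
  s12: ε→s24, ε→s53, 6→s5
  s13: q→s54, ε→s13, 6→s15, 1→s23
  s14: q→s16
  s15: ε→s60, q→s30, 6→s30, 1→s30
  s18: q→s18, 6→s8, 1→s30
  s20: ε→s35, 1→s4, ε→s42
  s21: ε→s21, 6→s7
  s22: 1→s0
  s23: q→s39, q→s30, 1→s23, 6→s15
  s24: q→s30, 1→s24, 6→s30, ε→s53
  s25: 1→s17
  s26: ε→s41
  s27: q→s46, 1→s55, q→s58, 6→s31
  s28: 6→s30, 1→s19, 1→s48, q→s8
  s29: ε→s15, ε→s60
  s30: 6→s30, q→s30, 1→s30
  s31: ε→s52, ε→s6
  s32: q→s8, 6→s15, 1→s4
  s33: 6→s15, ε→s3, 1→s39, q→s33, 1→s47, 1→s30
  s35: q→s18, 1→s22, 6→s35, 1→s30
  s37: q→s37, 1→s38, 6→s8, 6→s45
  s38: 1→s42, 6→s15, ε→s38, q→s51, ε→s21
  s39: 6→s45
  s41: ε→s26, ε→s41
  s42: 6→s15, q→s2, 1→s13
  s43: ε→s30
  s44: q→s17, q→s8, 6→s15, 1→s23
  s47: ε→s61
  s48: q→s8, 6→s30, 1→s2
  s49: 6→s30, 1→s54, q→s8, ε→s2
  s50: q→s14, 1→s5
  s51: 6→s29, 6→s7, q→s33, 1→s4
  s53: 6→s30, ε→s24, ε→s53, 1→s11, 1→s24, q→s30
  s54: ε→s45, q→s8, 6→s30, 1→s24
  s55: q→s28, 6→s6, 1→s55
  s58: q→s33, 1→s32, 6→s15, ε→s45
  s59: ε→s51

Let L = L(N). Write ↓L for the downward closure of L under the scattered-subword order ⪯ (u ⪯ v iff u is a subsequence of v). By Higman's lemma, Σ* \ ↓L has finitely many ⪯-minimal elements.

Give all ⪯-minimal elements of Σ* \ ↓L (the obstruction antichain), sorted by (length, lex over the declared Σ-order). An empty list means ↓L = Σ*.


Antichain: [61, q66, 16q, 1qq1, 11q6, q1111q].

|Q|=62, |F|=27, |δ|=139 (29 ε).
min D↑ (25 st, q0=0, F={10}): 0:q→1,1→2,6→3 1:q→1,1→4,6→5 2:q→6,1→7,6→8 3:q→9,1→10,6→3 4:q→11,1→12,6→13 5:q→5,1→10,6→10 6:q→14,1→15,6→13 7:q→16,1→7,6→8 8:q→10,1→10,6→8 9:q→9,1→10,6→5 10:q→10,1→10,6→10 11:q→14,1→17,6→13 12:q→18,1→19,6→13 13:q→10,1→10,6→10 14:q→14,1→10,6→13 15:q→5,1→17,6→13 16:q→5,1→20,6→10 17:q→5,1→21,6→13 18:q→5,1→22,6→10 19:q→22,1→23,6→13 20:q→5,1→18,6→10 21:q→5,1→23,6→13 22:q→5,1→24,6→10 23:q→10,1→23,6→13 24:q→10,1→24,6→10.
'61': |S_i|=[47, 19, 5] end={s0,s22,s30,s34,s61} — reject; 2/2 single-dels accept.
'q66': N↓-sim [47, 37, 9, 1] end={s30} ∉↓L; 3/3 single-dels accept.
'16q': |S_i|=[47, 43, 15, 2] end={s30,s34} — reject; 3/3 del acc.
'1qq1': |S_i|=[47, 43, 31, 11, 5] end={s30,s39,s45,s47,s61} rej; 4/4 del acc.
'11q6': run [47, 43, 30, 16, 3] end={s30,s43,s45} — reject; 4/4 deletions ∈↓L.
'q1111q': |S_i|=[47, 37, 31, 21, 14, 9, 3] end={s30,s39,s45} — reject; 6/6 del acc.
6 minimals (antichain).


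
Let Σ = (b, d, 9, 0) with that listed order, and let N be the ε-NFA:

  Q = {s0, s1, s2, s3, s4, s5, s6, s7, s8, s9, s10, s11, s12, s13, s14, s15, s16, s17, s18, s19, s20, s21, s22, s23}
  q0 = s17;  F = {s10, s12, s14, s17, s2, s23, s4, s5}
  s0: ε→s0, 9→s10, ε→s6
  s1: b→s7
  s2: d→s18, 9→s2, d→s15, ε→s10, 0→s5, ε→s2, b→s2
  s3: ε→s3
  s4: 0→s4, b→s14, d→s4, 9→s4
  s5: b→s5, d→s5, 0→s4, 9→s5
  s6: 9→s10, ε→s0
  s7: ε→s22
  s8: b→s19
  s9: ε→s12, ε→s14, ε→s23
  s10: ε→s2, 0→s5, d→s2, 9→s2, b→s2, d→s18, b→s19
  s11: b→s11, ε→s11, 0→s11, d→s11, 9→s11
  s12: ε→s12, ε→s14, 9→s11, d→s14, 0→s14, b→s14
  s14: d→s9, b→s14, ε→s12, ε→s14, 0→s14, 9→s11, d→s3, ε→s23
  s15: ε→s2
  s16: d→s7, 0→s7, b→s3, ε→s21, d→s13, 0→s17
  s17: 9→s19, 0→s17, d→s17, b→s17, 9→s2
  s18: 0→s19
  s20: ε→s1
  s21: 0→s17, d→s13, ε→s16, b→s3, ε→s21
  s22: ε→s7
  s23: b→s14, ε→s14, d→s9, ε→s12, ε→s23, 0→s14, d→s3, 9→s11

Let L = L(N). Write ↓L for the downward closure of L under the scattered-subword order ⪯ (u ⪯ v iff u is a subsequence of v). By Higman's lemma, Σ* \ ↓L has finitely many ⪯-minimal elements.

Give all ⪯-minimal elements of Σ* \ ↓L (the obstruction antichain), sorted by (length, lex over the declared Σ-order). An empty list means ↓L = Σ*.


min(Σ*\↓L) = [900b9].

|Q|=24, |F|=8, |δ|=81 (26 ε).
min D↑ (6 st, q0=0, F={5}): 0:b→0,d→0,9→1,0→0 1:b→1,d→1,9→1,0→2 2:b→2,d→2,9→2,0→3 3:b→4,d→3,9→3,0→3 4:b→4,d→4,9→5,0→4 5:b→5,d→5,9→5,0→5.
'900b9': N↓-sim [14, 13, 9, 7, 6, 1] end={s11} — reject; 5/5 single-dels accept.
1 words, ⪯-incomp.


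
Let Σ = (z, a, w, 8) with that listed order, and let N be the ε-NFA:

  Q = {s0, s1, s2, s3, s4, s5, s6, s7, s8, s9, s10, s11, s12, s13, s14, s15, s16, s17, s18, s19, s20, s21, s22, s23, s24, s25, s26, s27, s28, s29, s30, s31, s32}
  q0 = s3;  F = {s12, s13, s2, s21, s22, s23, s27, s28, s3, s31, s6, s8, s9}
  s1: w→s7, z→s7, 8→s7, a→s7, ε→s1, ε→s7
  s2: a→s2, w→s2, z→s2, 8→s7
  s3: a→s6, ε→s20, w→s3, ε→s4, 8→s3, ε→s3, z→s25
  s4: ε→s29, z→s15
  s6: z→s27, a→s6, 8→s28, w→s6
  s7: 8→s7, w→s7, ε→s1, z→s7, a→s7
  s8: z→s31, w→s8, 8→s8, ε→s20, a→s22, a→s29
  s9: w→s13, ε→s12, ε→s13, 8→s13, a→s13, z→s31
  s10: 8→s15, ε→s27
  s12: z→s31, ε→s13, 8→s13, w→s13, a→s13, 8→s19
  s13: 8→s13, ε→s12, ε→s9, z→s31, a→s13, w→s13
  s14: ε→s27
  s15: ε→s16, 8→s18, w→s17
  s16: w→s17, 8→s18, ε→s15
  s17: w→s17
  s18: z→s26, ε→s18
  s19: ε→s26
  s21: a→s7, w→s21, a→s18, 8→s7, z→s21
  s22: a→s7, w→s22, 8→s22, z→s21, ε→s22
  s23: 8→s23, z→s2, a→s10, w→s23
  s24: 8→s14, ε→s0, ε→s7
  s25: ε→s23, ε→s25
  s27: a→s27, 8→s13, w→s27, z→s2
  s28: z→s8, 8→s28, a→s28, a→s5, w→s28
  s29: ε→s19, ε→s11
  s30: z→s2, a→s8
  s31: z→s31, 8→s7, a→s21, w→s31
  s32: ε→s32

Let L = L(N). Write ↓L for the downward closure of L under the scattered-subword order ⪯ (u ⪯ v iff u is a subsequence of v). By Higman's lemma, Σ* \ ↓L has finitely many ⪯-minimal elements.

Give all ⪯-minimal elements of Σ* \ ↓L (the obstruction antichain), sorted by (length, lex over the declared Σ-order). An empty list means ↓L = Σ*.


|Q|=33, |F|=13, |δ|=102 (27 ε).
min D↑ (12 st, q0=0, F={6}): 0:z→1,a→2,w→0,8→0 1:z→3,a→4,w→1,8→1 2:z→4,a→2,w→2,8→5 3:z→3,a→3,w→3,8→6 4:z→3,a→4,w→4,8→7 5:z→8,a→5,w→5,8→5 6:z→6,a→6,w→6,8→6 7:z→9,a→7,w→7,8→7 8:z→9,a→10,w→8,8→8 9:z→9,a→11,w→9,8→6 10:z→11,a→6,w→10,8→10 11:z→11,a→6,w→11,8→6.
'zz8': run [28, 23, 7, 2] end={s1,s7} — reject; 3/3 del acc.
'a8zaa': run [28, 24, 20, 12, 9, 4] end={s1,s18,s26,s7} — reject; 5/5 single-dels accept.
2 minimals (antichain).

Antichain: [zz8, a8zaa].


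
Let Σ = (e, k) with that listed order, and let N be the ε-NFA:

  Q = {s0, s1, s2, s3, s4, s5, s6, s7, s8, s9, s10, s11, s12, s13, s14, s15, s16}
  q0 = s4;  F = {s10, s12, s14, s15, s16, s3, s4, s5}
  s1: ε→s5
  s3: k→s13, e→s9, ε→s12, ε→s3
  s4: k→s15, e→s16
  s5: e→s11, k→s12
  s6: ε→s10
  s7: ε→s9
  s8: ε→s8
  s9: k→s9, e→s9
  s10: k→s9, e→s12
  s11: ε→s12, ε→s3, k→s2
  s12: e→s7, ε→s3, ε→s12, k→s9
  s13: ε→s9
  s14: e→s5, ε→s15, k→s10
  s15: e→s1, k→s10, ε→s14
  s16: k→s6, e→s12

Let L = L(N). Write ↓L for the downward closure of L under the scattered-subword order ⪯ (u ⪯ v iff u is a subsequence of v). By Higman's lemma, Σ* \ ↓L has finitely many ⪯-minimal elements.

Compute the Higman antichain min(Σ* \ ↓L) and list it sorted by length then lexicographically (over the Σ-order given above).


Antichain: [eee, eek, ekk, kkk, keke, kkee].

|Q|=17, |F|=8, |δ|=32 (13 ε).
min D↑ (7 st, q0=0, F={6}): 0:e→1,k→2 1:e→3,k→4 2:e→5,k→4 3:e→6,k→6 4:e→3,k→6 5:e→3,k→3 6:e→6,k→6 (ε-aug+det+¬).
'eee': N↓-sim [15, 12, 7, 2] end={s7,s9} rej; 3/3 single-dels accept.
'eek': run [15, 12, 7, 3] end={s13,s2,s9} — reject; 3/3 single-dels accept.
'ekk': N↓-sim [15, 12, 8, 2] end={s13,s9} rej; 3/3 del acc.
'kkk': |S_i|=[15, 13, 7, 2] end={s13,s9} rej; 3/3 deletions ∈↓L.
'keke': N↓-sim [15, 13, 9, 6, 2] end={s7,s9} ∉↓L; 4/4 deletions ∈↓L.
'kkee': N↓-sim [15, 13, 7, 5, 2] end={s7,s9} rej; 4/4 del acc.
6 minimals (antichain).


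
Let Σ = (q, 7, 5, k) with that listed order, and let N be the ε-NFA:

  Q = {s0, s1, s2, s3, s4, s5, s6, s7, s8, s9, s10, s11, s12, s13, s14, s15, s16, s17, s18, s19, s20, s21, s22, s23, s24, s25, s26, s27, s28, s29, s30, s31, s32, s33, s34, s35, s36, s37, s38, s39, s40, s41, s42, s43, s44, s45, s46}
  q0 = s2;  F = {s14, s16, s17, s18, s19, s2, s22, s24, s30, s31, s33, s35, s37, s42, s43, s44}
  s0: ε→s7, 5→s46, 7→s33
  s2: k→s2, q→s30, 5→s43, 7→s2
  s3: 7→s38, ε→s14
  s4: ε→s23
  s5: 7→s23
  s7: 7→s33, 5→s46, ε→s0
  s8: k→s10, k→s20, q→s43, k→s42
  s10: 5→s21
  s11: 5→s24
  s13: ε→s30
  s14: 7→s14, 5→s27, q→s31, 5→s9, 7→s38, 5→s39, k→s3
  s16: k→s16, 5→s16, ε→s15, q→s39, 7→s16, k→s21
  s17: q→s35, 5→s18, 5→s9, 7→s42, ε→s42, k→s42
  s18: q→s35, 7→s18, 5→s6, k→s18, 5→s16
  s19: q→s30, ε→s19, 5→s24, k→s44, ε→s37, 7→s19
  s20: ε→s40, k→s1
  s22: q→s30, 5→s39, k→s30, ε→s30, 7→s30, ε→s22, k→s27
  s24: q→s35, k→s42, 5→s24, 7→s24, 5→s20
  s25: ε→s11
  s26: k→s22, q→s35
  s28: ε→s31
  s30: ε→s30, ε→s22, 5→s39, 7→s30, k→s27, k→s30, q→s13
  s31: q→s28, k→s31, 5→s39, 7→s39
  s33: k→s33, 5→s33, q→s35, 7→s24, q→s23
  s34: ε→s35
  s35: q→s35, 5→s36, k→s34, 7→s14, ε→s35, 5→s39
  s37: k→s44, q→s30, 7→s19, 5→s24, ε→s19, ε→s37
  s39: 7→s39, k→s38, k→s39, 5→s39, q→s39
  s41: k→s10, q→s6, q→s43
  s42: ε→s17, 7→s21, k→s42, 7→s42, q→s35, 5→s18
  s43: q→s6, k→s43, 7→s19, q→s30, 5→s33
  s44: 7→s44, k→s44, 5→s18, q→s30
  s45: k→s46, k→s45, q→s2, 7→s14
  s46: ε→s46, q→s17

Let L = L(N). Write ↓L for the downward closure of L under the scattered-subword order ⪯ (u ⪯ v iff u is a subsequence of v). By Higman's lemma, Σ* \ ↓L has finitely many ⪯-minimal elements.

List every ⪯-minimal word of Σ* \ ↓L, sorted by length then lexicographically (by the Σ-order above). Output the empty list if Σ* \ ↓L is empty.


A = [q5, 57k55q, 55q7q7].

|Q|=47, |F|=16, |δ|=127 (22 ε).
min D↑ (14 st, q0=0, F={3}): 0:q→1,7→0,5→2,k→0 1:q→1,7→1,5→3,k→1 2:q→1,7→4,5→5,k→2 3:q→3,7→3,5→3,k→3 4:q→1,7→4,5→6,k→7 5:q→8,7→6,5→5,k→5 6:q→8,7→6,5→6,k→9 7:q→1,7→7,5→10,k→7 8:q→8,7→11,5→3,k→8 9:q→8,7→9,5→10,k→9 10:q→8,7→10,5→12,k→10 11:q→13,7→11,5→3,k→11 12:q→3,7→12,5→12,k→12 13:q→13,7→3,5→3,k→13 [Hopcroft].
'q5': run [32, 16, 5] end={s27,s36,s38,s39,s9} rej; 2/2 deletions ∈↓L.
'57k55q': |S_i|=[32, 31, 28, 23, 16, 9, 2] end={s38,s39} ∉↓L; 6/6 single-dels accept.
'55q7q7': N↓-sim [32, 31, 24, 12, 8, 4, 2] end={s38,s39} rej; 6/6 deletions ∈↓L.
3 words, ⪯-incomp.


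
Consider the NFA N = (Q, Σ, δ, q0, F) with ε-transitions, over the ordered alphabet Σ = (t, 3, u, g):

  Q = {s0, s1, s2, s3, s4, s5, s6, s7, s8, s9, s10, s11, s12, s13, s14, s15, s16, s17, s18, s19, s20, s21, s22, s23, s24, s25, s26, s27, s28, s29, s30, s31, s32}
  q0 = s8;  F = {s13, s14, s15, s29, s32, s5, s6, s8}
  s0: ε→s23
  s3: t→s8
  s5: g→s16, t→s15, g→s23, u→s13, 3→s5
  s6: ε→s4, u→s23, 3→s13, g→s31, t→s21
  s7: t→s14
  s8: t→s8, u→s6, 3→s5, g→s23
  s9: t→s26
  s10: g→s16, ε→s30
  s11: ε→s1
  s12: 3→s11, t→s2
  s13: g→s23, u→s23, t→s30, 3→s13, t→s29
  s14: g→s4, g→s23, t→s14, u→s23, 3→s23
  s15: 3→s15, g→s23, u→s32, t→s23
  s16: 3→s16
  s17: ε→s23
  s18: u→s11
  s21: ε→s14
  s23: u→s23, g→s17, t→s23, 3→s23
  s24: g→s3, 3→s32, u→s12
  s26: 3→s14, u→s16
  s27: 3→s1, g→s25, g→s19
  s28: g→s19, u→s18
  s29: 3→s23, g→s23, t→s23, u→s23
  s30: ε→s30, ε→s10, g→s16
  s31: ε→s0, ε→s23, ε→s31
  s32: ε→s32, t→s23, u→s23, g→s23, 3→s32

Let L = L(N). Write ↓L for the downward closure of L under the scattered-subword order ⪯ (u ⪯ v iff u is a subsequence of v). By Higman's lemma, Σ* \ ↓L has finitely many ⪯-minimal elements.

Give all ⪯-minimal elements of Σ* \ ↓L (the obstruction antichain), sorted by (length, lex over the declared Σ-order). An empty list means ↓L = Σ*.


|Q|=33, |F|=8, |δ|=70 (12 ε).
min D↑ (9 st, q0=0, F={3}): 0:t→0,3→1,u→2,g→3 1:t→4,3→1,u→5,g→3 2:t→6,3→5,u→3,g→3 3:t→3,3→3,u→3,g→3 4:t→3,3→4,u→7,g→3 5:t→8,3→5,u→3,g→3 6:t→6,3→3,u→3,g→3 7:t→3,3→7,u→3,g→3 8:t→3,3→3,u→3,g→3.
'g': N↓-sim [17, 6] end={s0,s16,s17,s23,s31,s4} ∉↓L; 1/1 single-dels accept.
'uu': |S_i|=[17, 14, 2] end={s17,s23} rej; 2/2 del acc.
'3tt': run [17, 10, 8, 2] end={s17,s23} — reject; 3/3 del acc.
'ut3': run [17, 14, 9, 3] end={s16,s17,s23} rej; 3/3 single-dels accept.
4 minimals (antichain).

min(Σ*\↓L) = [g, uu, 3tt, ut3].


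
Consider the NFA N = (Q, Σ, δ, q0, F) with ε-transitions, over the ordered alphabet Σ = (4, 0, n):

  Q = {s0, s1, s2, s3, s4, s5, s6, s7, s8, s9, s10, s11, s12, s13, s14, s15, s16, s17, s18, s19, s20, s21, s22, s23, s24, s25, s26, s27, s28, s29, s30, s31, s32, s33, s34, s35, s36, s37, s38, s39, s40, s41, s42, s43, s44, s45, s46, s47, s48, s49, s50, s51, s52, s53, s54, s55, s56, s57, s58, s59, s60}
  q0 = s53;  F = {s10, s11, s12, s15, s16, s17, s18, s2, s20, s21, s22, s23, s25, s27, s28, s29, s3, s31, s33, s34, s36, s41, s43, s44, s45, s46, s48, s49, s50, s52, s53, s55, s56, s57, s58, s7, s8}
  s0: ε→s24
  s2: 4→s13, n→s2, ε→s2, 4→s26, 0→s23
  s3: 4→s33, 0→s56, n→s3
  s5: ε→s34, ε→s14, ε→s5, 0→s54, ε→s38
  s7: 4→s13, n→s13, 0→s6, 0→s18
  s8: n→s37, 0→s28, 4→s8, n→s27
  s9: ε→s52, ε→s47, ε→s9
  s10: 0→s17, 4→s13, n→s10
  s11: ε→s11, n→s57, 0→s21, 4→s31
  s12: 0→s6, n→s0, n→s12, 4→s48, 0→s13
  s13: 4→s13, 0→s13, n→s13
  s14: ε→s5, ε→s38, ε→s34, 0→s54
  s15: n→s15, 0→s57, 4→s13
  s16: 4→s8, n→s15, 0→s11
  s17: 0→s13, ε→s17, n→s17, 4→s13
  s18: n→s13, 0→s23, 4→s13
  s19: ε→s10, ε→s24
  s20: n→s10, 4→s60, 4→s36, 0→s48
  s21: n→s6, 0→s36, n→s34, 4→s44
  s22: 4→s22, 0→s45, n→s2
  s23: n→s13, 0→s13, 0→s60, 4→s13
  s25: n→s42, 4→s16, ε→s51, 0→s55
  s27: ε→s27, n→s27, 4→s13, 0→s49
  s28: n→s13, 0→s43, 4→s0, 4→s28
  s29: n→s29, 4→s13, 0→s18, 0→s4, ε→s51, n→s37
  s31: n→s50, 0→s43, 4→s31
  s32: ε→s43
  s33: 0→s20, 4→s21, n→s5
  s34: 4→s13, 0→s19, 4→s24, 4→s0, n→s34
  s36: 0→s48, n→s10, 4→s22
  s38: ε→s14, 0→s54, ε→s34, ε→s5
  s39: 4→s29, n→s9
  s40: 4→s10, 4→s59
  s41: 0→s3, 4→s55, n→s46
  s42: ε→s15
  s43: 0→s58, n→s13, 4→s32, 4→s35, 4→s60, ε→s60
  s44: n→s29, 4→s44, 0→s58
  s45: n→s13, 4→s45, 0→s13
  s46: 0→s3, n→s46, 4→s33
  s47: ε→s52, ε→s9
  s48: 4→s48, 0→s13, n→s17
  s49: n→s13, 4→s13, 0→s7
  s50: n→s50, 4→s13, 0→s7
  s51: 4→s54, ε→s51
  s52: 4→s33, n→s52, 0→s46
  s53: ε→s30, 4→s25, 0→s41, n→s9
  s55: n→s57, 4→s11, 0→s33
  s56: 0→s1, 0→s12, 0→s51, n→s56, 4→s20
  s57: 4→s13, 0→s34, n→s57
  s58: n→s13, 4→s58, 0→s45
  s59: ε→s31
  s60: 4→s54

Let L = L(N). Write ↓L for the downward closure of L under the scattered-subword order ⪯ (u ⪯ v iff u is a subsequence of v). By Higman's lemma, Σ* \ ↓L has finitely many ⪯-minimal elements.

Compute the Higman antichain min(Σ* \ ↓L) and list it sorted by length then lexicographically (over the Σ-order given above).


|Q|=61, |F|=37, |δ|=170 (30 ε).
min D↑ (38 st, q0=0, F={13}): 0:4→1,0→2,n→3 1:4→4,0→5,n→6 2:4→5,0→7,n→8 3:4→9,0→8,n→3 4:4→10,0→11,n→6 5:4→11,0→9,n→12 6:4→13,0→12,n→6 7:4→9,0→14,n→7 8:4→9,0→7,n→8 9:4→15,0→16,n→17 10:4→10,0→18,n→19 11:4→20,0→15,n→12 12:4→13,0→17,n→12 13:4→13,0→13,n→13 14:4→16,0→21,n→14 15:4→22,0→23,n→17 16:4→23,0→24,n→25 17:4→13,0→25,n→17 18:4→18,0→26,n→13 19:4→13,0→27,n→19 20:4→20,0→26,n→28 21:4→24,0→13,n→21 22:4→22,0→29,n→30 23:4→31,0→24,n→25 24:4→24,0→13,n→32 25:4→13,0→32,n→25 26:4→26,0→29,n→13 27:4→13,0→33,n→13 28:4→13,0→33,n→28 29:4→29,0→34,n→13 30:4→13,0→35,n→30 31:4→31,0→34,n→36 32:4→13,0→13,n→32 33:4→13,0→35,n→13 34:4→34,0→13,n→13 35:4→13,0→37,n→13 36:4→13,0→37,n→36 37:4→13,0→13,n→13.
'4n4': run [58, 47, 28, 5] end={s0,s13,s24,s26,s54} rej; 3/3 single-dels accept.
'4440n': |S_i|=[58, 47, 39, 30, 17, 1] end={s13} ∉↓L; 5/5 del acc.
'00000': |S_i|=[58, 47, 38, 24, 13, 4] end={s13,s54,s6,s60} ∉↓L; 5/5 del acc.
'n4000': run [58, 45, 30, 18, 7, 3] end={s13,s54,s60} ∉↓L; 5/5 del acc.
4 obstructions.

Antichain: [4n4, 4440n, 00000, n4000].


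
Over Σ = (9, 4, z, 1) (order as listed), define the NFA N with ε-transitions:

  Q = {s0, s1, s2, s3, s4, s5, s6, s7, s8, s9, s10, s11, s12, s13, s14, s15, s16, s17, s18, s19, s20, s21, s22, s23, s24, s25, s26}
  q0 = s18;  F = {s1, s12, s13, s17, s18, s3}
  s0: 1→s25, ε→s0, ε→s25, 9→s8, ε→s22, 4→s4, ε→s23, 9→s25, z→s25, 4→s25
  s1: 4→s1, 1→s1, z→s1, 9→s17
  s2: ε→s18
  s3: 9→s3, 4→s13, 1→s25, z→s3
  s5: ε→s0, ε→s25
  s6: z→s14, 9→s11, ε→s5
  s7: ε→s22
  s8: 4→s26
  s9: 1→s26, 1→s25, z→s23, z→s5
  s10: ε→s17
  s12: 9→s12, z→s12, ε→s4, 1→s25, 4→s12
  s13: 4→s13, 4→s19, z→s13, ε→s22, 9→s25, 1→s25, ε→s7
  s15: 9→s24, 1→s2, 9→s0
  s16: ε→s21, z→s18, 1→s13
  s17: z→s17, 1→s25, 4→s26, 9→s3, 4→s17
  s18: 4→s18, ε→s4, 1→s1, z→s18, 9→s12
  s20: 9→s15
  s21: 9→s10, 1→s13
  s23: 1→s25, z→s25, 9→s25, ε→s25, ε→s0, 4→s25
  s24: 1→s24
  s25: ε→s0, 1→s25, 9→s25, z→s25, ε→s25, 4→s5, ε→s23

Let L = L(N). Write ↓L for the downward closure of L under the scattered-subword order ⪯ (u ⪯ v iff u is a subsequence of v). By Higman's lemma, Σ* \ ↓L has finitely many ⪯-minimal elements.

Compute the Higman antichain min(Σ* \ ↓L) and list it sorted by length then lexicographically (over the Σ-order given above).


min(Σ*\↓L) = [91, 19949].

|Q|=27, |F|=6, |δ|=76 (20 ε).
min D↑ (7 st, q0=0, F={3}): 0:9→1,4→0,z→0,1→2 1:9→1,4→1,z→1,1→3 2:9→4,4→2,z→2,1→2 3:9→3,4→3,z→3,1→3 4:9→5,4→4,z→4,1→3 5:9→5,4→6,z→5,1→3 6:9→3,4→6,z→6,1→3 (ε-aug+det+¬).
'91': run [16, 14, 8] end={s0,s22,s23,s25,s26,s4,s5,s8} ∉↓L; 2/2 single-dels accept.
'19949': |S_i|=[16, 14, 13, 12, 11, 8] end={s0,s22,s23,s25,s26,s4,s5,s8} — reject; 5/5 single-dels accept.
2 minimals (antichain).


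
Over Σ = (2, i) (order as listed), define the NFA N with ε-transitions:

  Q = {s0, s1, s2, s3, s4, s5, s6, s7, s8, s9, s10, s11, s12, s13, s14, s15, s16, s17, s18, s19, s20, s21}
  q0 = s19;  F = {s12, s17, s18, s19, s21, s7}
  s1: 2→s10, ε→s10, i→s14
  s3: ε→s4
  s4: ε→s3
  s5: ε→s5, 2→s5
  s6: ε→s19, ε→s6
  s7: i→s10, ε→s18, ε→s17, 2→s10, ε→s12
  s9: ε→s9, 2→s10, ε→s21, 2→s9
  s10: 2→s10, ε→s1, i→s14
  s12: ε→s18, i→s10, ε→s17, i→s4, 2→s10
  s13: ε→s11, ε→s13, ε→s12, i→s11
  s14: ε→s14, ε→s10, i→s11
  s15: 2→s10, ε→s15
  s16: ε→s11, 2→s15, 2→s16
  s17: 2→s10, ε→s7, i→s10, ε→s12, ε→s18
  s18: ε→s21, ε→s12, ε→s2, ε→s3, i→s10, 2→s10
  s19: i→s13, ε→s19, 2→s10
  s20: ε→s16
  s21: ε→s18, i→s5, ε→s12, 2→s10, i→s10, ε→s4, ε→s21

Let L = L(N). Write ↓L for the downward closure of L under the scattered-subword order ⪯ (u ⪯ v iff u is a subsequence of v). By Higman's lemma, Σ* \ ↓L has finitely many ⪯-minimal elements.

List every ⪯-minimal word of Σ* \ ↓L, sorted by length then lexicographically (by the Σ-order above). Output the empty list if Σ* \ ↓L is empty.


|Q|=22, |F|=6, |δ|=60 (34 ε).
min D↑ (3 st, q0=0, F={1}): 0:2→1,i→2 1:2→1,i→1 2:2→1,i→1.
'2': |S_i|=[15, 5] end={s1,s10,s11,s14,s5} ∉↓L; 1/1 del acc.
'ii': |S_i|=[15, 14, 7] end={s1,s10,s11,s14,s3,s4,s5} rej; 2/2 deletions ∈↓L.
2 minimals (antichain).

Antichain: [2, ii].


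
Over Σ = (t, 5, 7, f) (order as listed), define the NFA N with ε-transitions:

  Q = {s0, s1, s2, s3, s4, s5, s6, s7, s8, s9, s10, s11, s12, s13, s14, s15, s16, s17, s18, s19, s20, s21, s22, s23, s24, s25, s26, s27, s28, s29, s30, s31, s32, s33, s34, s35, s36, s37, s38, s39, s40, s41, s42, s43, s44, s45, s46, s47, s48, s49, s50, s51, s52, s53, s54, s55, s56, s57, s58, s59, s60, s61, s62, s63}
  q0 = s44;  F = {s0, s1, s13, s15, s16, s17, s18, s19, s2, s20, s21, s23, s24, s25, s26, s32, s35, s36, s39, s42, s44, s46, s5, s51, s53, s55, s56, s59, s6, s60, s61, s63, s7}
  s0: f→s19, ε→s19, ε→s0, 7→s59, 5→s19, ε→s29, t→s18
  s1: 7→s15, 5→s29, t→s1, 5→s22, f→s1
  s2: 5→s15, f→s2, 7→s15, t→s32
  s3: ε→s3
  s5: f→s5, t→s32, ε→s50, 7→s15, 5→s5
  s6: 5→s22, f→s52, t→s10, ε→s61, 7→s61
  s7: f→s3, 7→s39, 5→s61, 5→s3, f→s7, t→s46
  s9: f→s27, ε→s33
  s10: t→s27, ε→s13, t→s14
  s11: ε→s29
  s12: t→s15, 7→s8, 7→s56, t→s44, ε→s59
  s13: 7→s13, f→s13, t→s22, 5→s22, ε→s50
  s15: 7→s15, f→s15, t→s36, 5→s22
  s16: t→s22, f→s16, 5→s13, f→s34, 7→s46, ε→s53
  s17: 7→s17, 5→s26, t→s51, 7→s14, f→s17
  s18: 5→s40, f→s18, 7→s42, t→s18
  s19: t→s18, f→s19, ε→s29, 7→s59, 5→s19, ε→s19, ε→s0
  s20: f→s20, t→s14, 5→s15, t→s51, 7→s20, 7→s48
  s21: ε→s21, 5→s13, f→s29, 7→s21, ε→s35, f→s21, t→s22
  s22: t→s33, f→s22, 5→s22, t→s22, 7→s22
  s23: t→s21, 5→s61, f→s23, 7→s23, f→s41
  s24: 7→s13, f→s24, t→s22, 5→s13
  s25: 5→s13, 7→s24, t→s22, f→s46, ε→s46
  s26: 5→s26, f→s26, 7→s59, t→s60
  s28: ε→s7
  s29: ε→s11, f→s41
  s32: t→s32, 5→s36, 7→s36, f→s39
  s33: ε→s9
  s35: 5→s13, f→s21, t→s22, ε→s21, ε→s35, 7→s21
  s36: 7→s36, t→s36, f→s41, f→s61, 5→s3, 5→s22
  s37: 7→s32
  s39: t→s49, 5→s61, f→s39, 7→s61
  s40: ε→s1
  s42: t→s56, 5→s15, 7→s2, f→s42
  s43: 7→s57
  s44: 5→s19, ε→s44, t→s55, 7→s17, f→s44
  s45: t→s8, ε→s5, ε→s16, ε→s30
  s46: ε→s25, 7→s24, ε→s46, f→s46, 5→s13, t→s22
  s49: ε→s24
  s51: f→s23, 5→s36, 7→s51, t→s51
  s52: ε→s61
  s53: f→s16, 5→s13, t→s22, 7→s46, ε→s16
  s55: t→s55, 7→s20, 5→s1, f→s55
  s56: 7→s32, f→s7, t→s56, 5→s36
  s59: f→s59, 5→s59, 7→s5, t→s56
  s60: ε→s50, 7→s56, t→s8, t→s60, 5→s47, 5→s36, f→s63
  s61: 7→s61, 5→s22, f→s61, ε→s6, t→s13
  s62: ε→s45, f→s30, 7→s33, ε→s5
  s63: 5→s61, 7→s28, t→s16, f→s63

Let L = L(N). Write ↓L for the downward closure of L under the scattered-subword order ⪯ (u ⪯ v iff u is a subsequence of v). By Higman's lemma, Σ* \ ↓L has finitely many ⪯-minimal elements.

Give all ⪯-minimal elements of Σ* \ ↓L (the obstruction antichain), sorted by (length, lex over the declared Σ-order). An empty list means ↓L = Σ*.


|Q|=64, |F|=33, |δ|=200 (37 ε).
min D↑ (29 st, q0=0, F={10}): 0:t→1,5→2,7→3,f→0 1:t→1,5→4,7→5,f→1 2:t→6,5→2,7→7,f→2 3:t→8,5→9,7→3,f→3 4:t→4,5→10,7→11,f→4 5:t→8,5→11,7→5,f→5 6:t→6,5→4,7→12,f→6 7:t→13,5→7,7→14,f→7 8:t→8,5→15,7→8,f→16 9:t→17,5→9,7→7,f→9 10:t→10,5→10,7→10,f→10 11:t→15,5→10,7→11,f→11 12:t→13,5→11,7→18,f→12 13:t→13,5→15,7→19,f→20 14:t→19,5→14,7→11,f→14 15:t→15,5→10,7→15,f→21 16:t→22,5→21,7→16,f→16 17:t→17,5→15,7→13,f→23 18:t→19,5→11,7→11,f→18 19:t→19,5→15,7→15,f→24 20:t→25,5→21,7→24,f→20 21:t→26,5→10,7→21,f→21 22:t→10,5→26,7→22,f→22 23:t→27,5→21,7→20,f→23 24:t→28,5→21,7→21,f→24 25:t→10,5→26,7→28,f→25 26:t→10,5→10,7→26,f→26 27:t→10,5→26,7→25,f→27 28:t→10,5→26,7→26,f→28 [Hopcroft].
't55': |S_i|=[52, 45, 20, 8] end={s11,s22,s27,s29,s3,s33,s41,s9} ∉↓L; 3/3 single-dels accept.
'57775': |S_i|=[52, 43, 28, 21, 15, 5] end={s22,s27,s3,s33,s9} — reject; 5/5 deletions ∈↓L.
'7tftt': N↓-sim [52, 45, 36, 29, 20, 5] end={s14,s22,s27,s33,s9} — reject; 5/5 deletions ∈↓L.
3 minimals (antichain).

min(Σ*\↓L) = [t55, 57775, 7tftt].
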